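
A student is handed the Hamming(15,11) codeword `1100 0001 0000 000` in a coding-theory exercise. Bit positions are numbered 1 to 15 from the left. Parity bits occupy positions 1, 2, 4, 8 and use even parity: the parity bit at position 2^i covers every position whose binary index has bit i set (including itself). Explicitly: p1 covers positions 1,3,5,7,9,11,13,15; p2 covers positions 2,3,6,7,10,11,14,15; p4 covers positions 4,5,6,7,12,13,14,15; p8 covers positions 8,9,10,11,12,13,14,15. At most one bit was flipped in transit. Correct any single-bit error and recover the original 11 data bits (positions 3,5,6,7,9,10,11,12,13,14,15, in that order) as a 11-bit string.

00000010000

s1: b1⊕b3⊕b5⊕b7⊕b9⊕b11⊕b13⊕b15 = 1⊕0⊕0⊕0⊕0⊕0⊕0⊕0 = 1
s2: b2⊕b3⊕b6⊕b7⊕b10⊕b11⊕b14⊕b15 = 1⊕0⊕0⊕0⊕0⊕0⊕0⊕0 = 1
s4: b4⊕b5⊕b6⊕b7⊕b12⊕b13⊕b14⊕b15 = 0⊕0⊕0⊕0⊕0⊕0⊕0⊕0 = 0
s8: b8⊕b9⊕b10⊕b11⊕b12⊕b13⊕b14⊕b15 = 1⊕0⊕0⊕0⊕0⊕0⊕0⊕0 = 1
Syndrome (s8...s1) = 1011 → position 11.
Flip bit 11: corrected codeword = 110000010010000
Data bits at positions 3,5,6,7,9,10,11,12,13,14,15: 00000010000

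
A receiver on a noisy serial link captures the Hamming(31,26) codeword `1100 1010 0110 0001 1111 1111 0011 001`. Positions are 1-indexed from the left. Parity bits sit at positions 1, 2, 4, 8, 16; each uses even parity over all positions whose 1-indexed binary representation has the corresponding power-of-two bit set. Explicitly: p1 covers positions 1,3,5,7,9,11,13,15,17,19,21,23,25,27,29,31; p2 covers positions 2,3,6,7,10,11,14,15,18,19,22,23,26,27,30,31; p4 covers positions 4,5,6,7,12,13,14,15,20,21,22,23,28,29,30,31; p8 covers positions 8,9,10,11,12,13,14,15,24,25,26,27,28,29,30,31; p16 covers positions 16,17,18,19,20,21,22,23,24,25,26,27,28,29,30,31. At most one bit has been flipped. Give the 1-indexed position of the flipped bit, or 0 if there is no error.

0

s1: b1⊕b3⊕b5⊕b7⊕b9⊕b11⊕b13⊕b15⊕b17⊕b19⊕b21⊕b23⊕b25⊕b27⊕b29⊕b31 = 1⊕0⊕1⊕1⊕0⊕1⊕0⊕0⊕1⊕1⊕1⊕1⊕0⊕1⊕0⊕1 = 0
s2: b2⊕b3⊕b6⊕b7⊕b10⊕b11⊕b14⊕b15⊕b18⊕b19⊕b22⊕b23⊕b26⊕b27⊕b30⊕b31 = 1⊕0⊕0⊕1⊕1⊕1⊕0⊕0⊕1⊕1⊕1⊕1⊕0⊕1⊕0⊕1 = 0
s4: b4⊕b5⊕b6⊕b7⊕b12⊕b13⊕b14⊕b15⊕b20⊕b21⊕b22⊕b23⊕b28⊕b29⊕b30⊕b31 = 0⊕1⊕0⊕1⊕0⊕0⊕0⊕0⊕1⊕1⊕1⊕1⊕1⊕0⊕0⊕1 = 0
s8: b8⊕b9⊕b10⊕b11⊕b12⊕b13⊕b14⊕b15⊕b24⊕b25⊕b26⊕b27⊕b28⊕b29⊕b30⊕b31 = 0⊕0⊕1⊕1⊕0⊕0⊕0⊕0⊕1⊕0⊕0⊕1⊕1⊕0⊕0⊕1 = 0
s16: b16⊕b17⊕b18⊕b19⊕b20⊕b21⊕b22⊕b23⊕b24⊕b25⊕b26⊕b27⊕b28⊕b29⊕b30⊕b31 = 1⊕1⊕1⊕1⊕1⊕1⊕1⊕1⊕1⊕0⊕0⊕1⊕1⊕0⊕0⊕1 = 0
Syndrome (s16...s1) = 00000 → position 0 (no error).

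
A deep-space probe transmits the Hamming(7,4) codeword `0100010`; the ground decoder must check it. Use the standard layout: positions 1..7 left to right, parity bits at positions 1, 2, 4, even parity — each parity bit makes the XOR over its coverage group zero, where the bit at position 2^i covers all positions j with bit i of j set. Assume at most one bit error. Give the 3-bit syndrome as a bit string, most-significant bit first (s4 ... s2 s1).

s1: b1⊕b3⊕b5⊕b7 = 0⊕0⊕0⊕0 = 0
s2: b2⊕b3⊕b6⊕b7 = 1⊕0⊕1⊕0 = 0
s4: b4⊕b5⊕b6⊕b7 = 0⊕0⊕1⊕0 = 1
Syndrome (s4...s1) = 100 → position 4.

100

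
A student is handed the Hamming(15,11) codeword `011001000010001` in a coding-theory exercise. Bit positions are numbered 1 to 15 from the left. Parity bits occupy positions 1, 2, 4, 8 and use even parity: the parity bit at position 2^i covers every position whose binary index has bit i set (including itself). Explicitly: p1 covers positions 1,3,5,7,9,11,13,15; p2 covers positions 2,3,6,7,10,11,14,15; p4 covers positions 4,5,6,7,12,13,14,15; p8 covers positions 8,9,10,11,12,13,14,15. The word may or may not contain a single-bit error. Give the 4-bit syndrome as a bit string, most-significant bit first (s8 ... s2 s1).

0011

s1: b1⊕b3⊕b5⊕b7⊕b9⊕b11⊕b13⊕b15 = 0⊕1⊕0⊕0⊕0⊕1⊕0⊕1 = 1
s2: b2⊕b3⊕b6⊕b7⊕b10⊕b11⊕b14⊕b15 = 1⊕1⊕1⊕0⊕0⊕1⊕0⊕1 = 1
s4: b4⊕b5⊕b6⊕b7⊕b12⊕b13⊕b14⊕b15 = 0⊕0⊕1⊕0⊕0⊕0⊕0⊕1 = 0
s8: b8⊕b9⊕b10⊕b11⊕b12⊕b13⊕b14⊕b15 = 0⊕0⊕0⊕1⊕0⊕0⊕0⊕1 = 0
Syndrome (s8...s1) = 0011 → position 3.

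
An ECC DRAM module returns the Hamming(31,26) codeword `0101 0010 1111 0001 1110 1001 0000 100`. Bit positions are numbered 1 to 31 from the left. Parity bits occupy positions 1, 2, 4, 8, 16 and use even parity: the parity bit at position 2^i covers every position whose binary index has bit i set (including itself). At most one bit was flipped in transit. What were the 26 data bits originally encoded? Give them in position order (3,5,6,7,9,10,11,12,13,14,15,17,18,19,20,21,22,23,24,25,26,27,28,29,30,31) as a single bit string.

00011111000111000010000100

s1: b1⊕b3⊕b5⊕b7⊕b9⊕b11⊕b13⊕b15⊕b17⊕b19⊕b21⊕b23⊕b25⊕b27⊕b29⊕b31 = 0⊕0⊕0⊕1⊕1⊕1⊕0⊕0⊕1⊕1⊕1⊕0⊕0⊕0⊕1⊕0 = 1
s2: b2⊕b3⊕b6⊕b7⊕b10⊕b11⊕b14⊕b15⊕b18⊕b19⊕b22⊕b23⊕b26⊕b27⊕b30⊕b31 = 1⊕0⊕0⊕1⊕1⊕1⊕0⊕0⊕1⊕1⊕0⊕0⊕0⊕0⊕0⊕0 = 0
s4: b4⊕b5⊕b6⊕b7⊕b12⊕b13⊕b14⊕b15⊕b20⊕b21⊕b22⊕b23⊕b28⊕b29⊕b30⊕b31 = 1⊕0⊕0⊕1⊕1⊕0⊕0⊕0⊕0⊕1⊕0⊕0⊕0⊕1⊕0⊕0 = 1
s8: b8⊕b9⊕b10⊕b11⊕b12⊕b13⊕b14⊕b15⊕b24⊕b25⊕b26⊕b27⊕b28⊕b29⊕b30⊕b31 = 0⊕1⊕1⊕1⊕1⊕0⊕0⊕0⊕1⊕0⊕0⊕0⊕0⊕1⊕0⊕0 = 0
s16: b16⊕b17⊕b18⊕b19⊕b20⊕b21⊕b22⊕b23⊕b24⊕b25⊕b26⊕b27⊕b28⊕b29⊕b30⊕b31 = 1⊕1⊕1⊕1⊕0⊕1⊕0⊕0⊕1⊕0⊕0⊕0⊕0⊕1⊕0⊕0 = 1
Syndrome (s16...s1) = 10101 → position 21.
Flip bit 21: corrected codeword = 0101001011110001111000010000100
Data bits at positions 3,5,6,7,9,10,11,12,13,14,15,17,18,19,20,21,22,23,24,25,26,27,28,29,30,31: 00011111000111000010000100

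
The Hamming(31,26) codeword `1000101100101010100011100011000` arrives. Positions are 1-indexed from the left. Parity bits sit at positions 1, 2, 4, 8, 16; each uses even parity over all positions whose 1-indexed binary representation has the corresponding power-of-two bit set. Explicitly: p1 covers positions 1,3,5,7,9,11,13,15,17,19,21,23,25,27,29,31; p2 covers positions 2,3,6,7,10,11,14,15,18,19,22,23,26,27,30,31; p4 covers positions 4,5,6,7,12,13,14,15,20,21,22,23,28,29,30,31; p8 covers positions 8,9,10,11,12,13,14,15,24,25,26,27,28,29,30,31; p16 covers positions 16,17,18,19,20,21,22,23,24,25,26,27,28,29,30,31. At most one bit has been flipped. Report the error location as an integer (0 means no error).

s1: b1⊕b3⊕b5⊕b7⊕b9⊕b11⊕b13⊕b15⊕b17⊕b19⊕b21⊕b23⊕b25⊕b27⊕b29⊕b31 = 1⊕0⊕1⊕1⊕0⊕1⊕1⊕1⊕1⊕0⊕1⊕1⊕0⊕1⊕0⊕0 = 0
s2: b2⊕b3⊕b6⊕b7⊕b10⊕b11⊕b14⊕b15⊕b18⊕b19⊕b22⊕b23⊕b26⊕b27⊕b30⊕b31 = 0⊕0⊕0⊕1⊕0⊕1⊕0⊕1⊕0⊕0⊕1⊕1⊕0⊕1⊕0⊕0 = 0
s4: b4⊕b5⊕b6⊕b7⊕b12⊕b13⊕b14⊕b15⊕b20⊕b21⊕b22⊕b23⊕b28⊕b29⊕b30⊕b31 = 0⊕1⊕0⊕1⊕0⊕1⊕0⊕1⊕0⊕1⊕1⊕1⊕1⊕0⊕0⊕0 = 0
s8: b8⊕b9⊕b10⊕b11⊕b12⊕b13⊕b14⊕b15⊕b24⊕b25⊕b26⊕b27⊕b28⊕b29⊕b30⊕b31 = 1⊕0⊕0⊕1⊕0⊕1⊕0⊕1⊕0⊕0⊕0⊕1⊕1⊕0⊕0⊕0 = 0
s16: b16⊕b17⊕b18⊕b19⊕b20⊕b21⊕b22⊕b23⊕b24⊕b25⊕b26⊕b27⊕b28⊕b29⊕b30⊕b31 = 0⊕1⊕0⊕0⊕0⊕1⊕1⊕1⊕0⊕0⊕0⊕1⊕1⊕0⊕0⊕0 = 0
Syndrome (s16...s1) = 00000 → position 0 (no error).

0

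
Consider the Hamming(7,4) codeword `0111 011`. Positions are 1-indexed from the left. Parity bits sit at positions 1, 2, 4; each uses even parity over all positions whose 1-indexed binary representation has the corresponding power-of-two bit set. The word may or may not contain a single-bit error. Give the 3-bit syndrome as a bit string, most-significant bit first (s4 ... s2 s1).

s1: b1⊕b3⊕b5⊕b7 = 0⊕1⊕0⊕1 = 0
s2: b2⊕b3⊕b6⊕b7 = 1⊕1⊕1⊕1 = 0
s4: b4⊕b5⊕b6⊕b7 = 1⊕0⊕1⊕1 = 1
Syndrome (s4...s1) = 100 → position 4.

100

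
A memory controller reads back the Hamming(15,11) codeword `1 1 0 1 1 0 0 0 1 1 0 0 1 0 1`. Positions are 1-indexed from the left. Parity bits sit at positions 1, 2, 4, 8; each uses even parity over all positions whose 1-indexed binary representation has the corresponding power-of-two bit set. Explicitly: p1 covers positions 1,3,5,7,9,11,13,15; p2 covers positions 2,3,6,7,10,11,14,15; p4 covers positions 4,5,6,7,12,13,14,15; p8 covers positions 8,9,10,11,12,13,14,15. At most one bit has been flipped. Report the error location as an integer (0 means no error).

s1: b1⊕b3⊕b5⊕b7⊕b9⊕b11⊕b13⊕b15 = 1⊕0⊕1⊕0⊕1⊕0⊕1⊕1 = 1
s2: b2⊕b3⊕b6⊕b7⊕b10⊕b11⊕b14⊕b15 = 1⊕0⊕0⊕0⊕1⊕0⊕0⊕1 = 1
s4: b4⊕b5⊕b6⊕b7⊕b12⊕b13⊕b14⊕b15 = 1⊕1⊕0⊕0⊕0⊕1⊕0⊕1 = 0
s8: b8⊕b9⊕b10⊕b11⊕b12⊕b13⊕b14⊕b15 = 0⊕1⊕1⊕0⊕0⊕1⊕0⊕1 = 0
Syndrome (s8...s1) = 0011 → position 3.

3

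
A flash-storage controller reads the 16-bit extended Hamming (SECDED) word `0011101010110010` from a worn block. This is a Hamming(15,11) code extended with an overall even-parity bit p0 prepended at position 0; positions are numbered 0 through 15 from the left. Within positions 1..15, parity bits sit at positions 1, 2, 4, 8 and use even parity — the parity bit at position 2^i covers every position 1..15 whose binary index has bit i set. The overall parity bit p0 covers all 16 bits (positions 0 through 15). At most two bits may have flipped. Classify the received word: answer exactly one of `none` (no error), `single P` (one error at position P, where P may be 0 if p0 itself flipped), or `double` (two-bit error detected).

double

s1: b1⊕b3⊕b5⊕b7⊕b9⊕b11⊕b13⊕b15 = 0⊕1⊕0⊕0⊕0⊕1⊕0⊕0 = 0
s2: b2⊕b3⊕b6⊕b7⊕b10⊕b11⊕b14⊕b15 = 1⊕1⊕1⊕0⊕1⊕1⊕1⊕0 = 0
s4: b4⊕b5⊕b6⊕b7⊕b12⊕b13⊕b14⊕b15 = 1⊕0⊕1⊕0⊕0⊕0⊕1⊕0 = 1
s8: b8⊕b9⊕b10⊕b11⊕b12⊕b13⊕b14⊕b15 = 1⊕0⊕1⊕1⊕0⊕0⊕1⊕0 = 0
Syndrome (s8...s1) = 0100 → position 4.
Overall parity (XOR of all 16 bits, including p0): 0⊕0⊕1⊕1⊕1⊕0⊕1⊕0⊕1⊕0⊕1⊕1⊕0⊕0⊕1⊕0 = 0
Overall=0, syndrome position=4 → double-bit error detected (uncorrectable).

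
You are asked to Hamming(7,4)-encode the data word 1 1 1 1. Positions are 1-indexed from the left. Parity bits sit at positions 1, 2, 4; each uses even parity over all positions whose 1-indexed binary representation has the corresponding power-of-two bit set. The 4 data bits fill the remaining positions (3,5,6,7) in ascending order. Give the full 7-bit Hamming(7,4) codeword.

Place data bits at non-power-of-two positions: b3=1, b5=1, b6=1, b7=1.
p1 = XOR of data positions {3,5,7} = 1⊕1⊕1 = 1
p2 = XOR of data positions {3,6,7} = 1⊕1⊕1 = 1
p4 = XOR of data positions {5,6,7} = 1⊕1⊕1 = 1
Codeword b1..b7 = 1111111

1111111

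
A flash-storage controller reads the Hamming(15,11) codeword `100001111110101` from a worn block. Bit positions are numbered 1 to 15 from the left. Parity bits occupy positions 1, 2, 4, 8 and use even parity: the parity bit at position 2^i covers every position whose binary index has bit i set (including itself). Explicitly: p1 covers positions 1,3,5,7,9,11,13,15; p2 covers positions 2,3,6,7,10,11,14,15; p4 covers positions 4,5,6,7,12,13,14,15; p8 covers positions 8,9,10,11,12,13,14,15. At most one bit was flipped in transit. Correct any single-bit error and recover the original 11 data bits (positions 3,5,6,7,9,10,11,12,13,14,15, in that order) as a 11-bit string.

s1: b1⊕b3⊕b5⊕b7⊕b9⊕b11⊕b13⊕b15 = 1⊕0⊕0⊕1⊕1⊕1⊕1⊕1 = 0
s2: b2⊕b3⊕b6⊕b7⊕b10⊕b11⊕b14⊕b15 = 0⊕0⊕1⊕1⊕1⊕1⊕0⊕1 = 1
s4: b4⊕b5⊕b6⊕b7⊕b12⊕b13⊕b14⊕b15 = 0⊕0⊕1⊕1⊕0⊕1⊕0⊕1 = 0
s8: b8⊕b9⊕b10⊕b11⊕b12⊕b13⊕b14⊕b15 = 1⊕1⊕1⊕1⊕0⊕1⊕0⊕1 = 0
Syndrome (s8...s1) = 0010 → position 2.
Flip bit 2: corrected codeword = 110001111110101
Data bits at positions 3,5,6,7,9,10,11,12,13,14,15: 00111110101

00111110101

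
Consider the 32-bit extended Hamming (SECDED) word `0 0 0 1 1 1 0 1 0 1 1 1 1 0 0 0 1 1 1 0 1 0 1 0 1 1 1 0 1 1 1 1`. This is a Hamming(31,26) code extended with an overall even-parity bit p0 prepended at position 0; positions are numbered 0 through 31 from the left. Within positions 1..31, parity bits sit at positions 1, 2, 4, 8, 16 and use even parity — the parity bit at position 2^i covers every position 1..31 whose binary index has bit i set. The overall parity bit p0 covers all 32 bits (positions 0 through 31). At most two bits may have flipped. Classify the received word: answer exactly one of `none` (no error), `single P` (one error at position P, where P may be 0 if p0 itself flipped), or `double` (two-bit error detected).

s1: b1⊕b3⊕b5⊕b7⊕b9⊕b11⊕b13⊕b15⊕b17⊕b19⊕b21⊕b23⊕b25⊕b27⊕b29⊕b31 = 0⊕1⊕1⊕1⊕1⊕1⊕0⊕0⊕1⊕0⊕0⊕0⊕1⊕0⊕1⊕1 = 1
s2: b2⊕b3⊕b6⊕b7⊕b10⊕b11⊕b14⊕b15⊕b18⊕b19⊕b22⊕b23⊕b26⊕b27⊕b30⊕b31 = 0⊕1⊕0⊕1⊕1⊕1⊕0⊕0⊕1⊕0⊕1⊕0⊕1⊕0⊕1⊕1 = 1
s4: b4⊕b5⊕b6⊕b7⊕b12⊕b13⊕b14⊕b15⊕b20⊕b21⊕b22⊕b23⊕b28⊕b29⊕b30⊕b31 = 1⊕1⊕0⊕1⊕1⊕0⊕0⊕0⊕1⊕0⊕1⊕0⊕1⊕1⊕1⊕1 = 0
s8: b8⊕b9⊕b10⊕b11⊕b12⊕b13⊕b14⊕b15⊕b24⊕b25⊕b26⊕b27⊕b28⊕b29⊕b30⊕b31 = 0⊕1⊕1⊕1⊕1⊕0⊕0⊕0⊕1⊕1⊕1⊕0⊕1⊕1⊕1⊕1 = 1
s16: b16⊕b17⊕b18⊕b19⊕b20⊕b21⊕b22⊕b23⊕b24⊕b25⊕b26⊕b27⊕b28⊕b29⊕b30⊕b31 = 1⊕1⊕1⊕0⊕1⊕0⊕1⊕0⊕1⊕1⊕1⊕0⊕1⊕1⊕1⊕1 = 0
Syndrome (s16...s1) = 01011 → position 11.
Overall parity (XOR of all 32 bits, including p0): 0⊕0⊕0⊕1⊕1⊕1⊕0⊕1⊕0⊕1⊕1⊕1⊕1⊕0⊕0⊕0⊕1⊕1⊕1⊕0⊕1⊕0⊕1⊕0⊕1⊕1⊕1⊕0⊕1⊕1⊕1⊕1 = 0
Overall=0, syndrome position=11 → double-bit error detected (uncorrectable).

double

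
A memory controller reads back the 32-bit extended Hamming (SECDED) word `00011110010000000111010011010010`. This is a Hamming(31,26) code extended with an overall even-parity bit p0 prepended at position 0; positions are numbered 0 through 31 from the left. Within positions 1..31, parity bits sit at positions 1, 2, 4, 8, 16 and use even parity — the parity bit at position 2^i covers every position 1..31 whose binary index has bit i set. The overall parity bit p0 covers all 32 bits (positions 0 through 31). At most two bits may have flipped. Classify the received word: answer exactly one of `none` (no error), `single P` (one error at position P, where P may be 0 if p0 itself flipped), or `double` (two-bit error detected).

single 12

s1: b1⊕b3⊕b5⊕b7⊕b9⊕b11⊕b13⊕b15⊕b17⊕b19⊕b21⊕b23⊕b25⊕b27⊕b29⊕b31 = 0⊕1⊕1⊕0⊕1⊕0⊕0⊕0⊕1⊕1⊕1⊕0⊕1⊕1⊕0⊕0 = 0
s2: b2⊕b3⊕b6⊕b7⊕b10⊕b11⊕b14⊕b15⊕b18⊕b19⊕b22⊕b23⊕b26⊕b27⊕b30⊕b31 = 0⊕1⊕1⊕0⊕0⊕0⊕0⊕0⊕1⊕1⊕0⊕0⊕0⊕1⊕1⊕0 = 0
s4: b4⊕b5⊕b6⊕b7⊕b12⊕b13⊕b14⊕b15⊕b20⊕b21⊕b22⊕b23⊕b28⊕b29⊕b30⊕b31 = 1⊕1⊕1⊕0⊕0⊕0⊕0⊕0⊕0⊕1⊕0⊕0⊕0⊕0⊕1⊕0 = 1
s8: b8⊕b9⊕b10⊕b11⊕b12⊕b13⊕b14⊕b15⊕b24⊕b25⊕b26⊕b27⊕b28⊕b29⊕b30⊕b31 = 0⊕1⊕0⊕0⊕0⊕0⊕0⊕0⊕1⊕1⊕0⊕1⊕0⊕0⊕1⊕0 = 1
s16: b16⊕b17⊕b18⊕b19⊕b20⊕b21⊕b22⊕b23⊕b24⊕b25⊕b26⊕b27⊕b28⊕b29⊕b30⊕b31 = 0⊕1⊕1⊕1⊕0⊕1⊕0⊕0⊕1⊕1⊕0⊕1⊕0⊕0⊕1⊕0 = 0
Syndrome (s16...s1) = 01100 → position 12.
Overall parity (XOR of all 32 bits, including p0): 0⊕0⊕0⊕1⊕1⊕1⊕1⊕0⊕0⊕1⊕0⊕0⊕0⊕0⊕0⊕0⊕0⊕1⊕1⊕1⊕0⊕1⊕0⊕0⊕1⊕1⊕0⊕1⊕0⊕0⊕1⊕0 = 1
Overall=1, syndrome position=12 → single-bit error at position 12.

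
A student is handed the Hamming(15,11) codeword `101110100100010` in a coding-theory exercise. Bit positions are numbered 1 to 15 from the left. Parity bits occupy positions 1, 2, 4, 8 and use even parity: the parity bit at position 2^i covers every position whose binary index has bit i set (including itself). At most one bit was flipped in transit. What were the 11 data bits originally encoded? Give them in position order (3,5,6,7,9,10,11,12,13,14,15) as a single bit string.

11010100010

s1: b1⊕b3⊕b5⊕b7⊕b9⊕b11⊕b13⊕b15 = 1⊕1⊕1⊕1⊕0⊕0⊕0⊕0 = 0
s2: b2⊕b3⊕b6⊕b7⊕b10⊕b11⊕b14⊕b15 = 0⊕1⊕0⊕1⊕1⊕0⊕1⊕0 = 0
s4: b4⊕b5⊕b6⊕b7⊕b12⊕b13⊕b14⊕b15 = 1⊕1⊕0⊕1⊕0⊕0⊕1⊕0 = 0
s8: b8⊕b9⊕b10⊕b11⊕b12⊕b13⊕b14⊕b15 = 0⊕0⊕1⊕0⊕0⊕0⊕1⊕0 = 0
Syndrome (s8...s1) = 0000 → position 0 (no error).
No correction needed.
Data bits at positions 3,5,6,7,9,10,11,12,13,14,15: 11010100010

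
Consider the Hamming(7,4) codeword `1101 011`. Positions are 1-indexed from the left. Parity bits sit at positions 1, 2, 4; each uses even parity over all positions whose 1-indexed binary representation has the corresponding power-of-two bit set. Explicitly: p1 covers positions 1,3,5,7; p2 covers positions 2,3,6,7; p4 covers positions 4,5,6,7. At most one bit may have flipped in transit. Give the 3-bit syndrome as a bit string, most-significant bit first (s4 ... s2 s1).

s1: b1⊕b3⊕b5⊕b7 = 1⊕0⊕0⊕1 = 0
s2: b2⊕b3⊕b6⊕b7 = 1⊕0⊕1⊕1 = 1
s4: b4⊕b5⊕b6⊕b7 = 1⊕0⊕1⊕1 = 1
Syndrome (s4...s1) = 110 → position 6.

110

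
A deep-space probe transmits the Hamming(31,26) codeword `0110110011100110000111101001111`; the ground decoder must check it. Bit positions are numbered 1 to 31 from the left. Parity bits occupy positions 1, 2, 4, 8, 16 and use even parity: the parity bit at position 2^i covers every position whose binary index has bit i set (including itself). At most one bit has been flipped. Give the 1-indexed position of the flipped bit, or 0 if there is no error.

18

s1: b1⊕b3⊕b5⊕b7⊕b9⊕b11⊕b13⊕b15⊕b17⊕b19⊕b21⊕b23⊕b25⊕b27⊕b29⊕b31 = 0⊕1⊕1⊕0⊕1⊕1⊕0⊕1⊕0⊕0⊕1⊕1⊕1⊕0⊕1⊕1 = 0
s2: b2⊕b3⊕b6⊕b7⊕b10⊕b11⊕b14⊕b15⊕b18⊕b19⊕b22⊕b23⊕b26⊕b27⊕b30⊕b31 = 1⊕1⊕1⊕0⊕1⊕1⊕1⊕1⊕0⊕0⊕1⊕1⊕0⊕0⊕1⊕1 = 1
s4: b4⊕b5⊕b6⊕b7⊕b12⊕b13⊕b14⊕b15⊕b20⊕b21⊕b22⊕b23⊕b28⊕b29⊕b30⊕b31 = 0⊕1⊕1⊕0⊕0⊕0⊕1⊕1⊕1⊕1⊕1⊕1⊕1⊕1⊕1⊕1 = 0
s8: b8⊕b9⊕b10⊕b11⊕b12⊕b13⊕b14⊕b15⊕b24⊕b25⊕b26⊕b27⊕b28⊕b29⊕b30⊕b31 = 0⊕1⊕1⊕1⊕0⊕0⊕1⊕1⊕0⊕1⊕0⊕0⊕1⊕1⊕1⊕1 = 0
s16: b16⊕b17⊕b18⊕b19⊕b20⊕b21⊕b22⊕b23⊕b24⊕b25⊕b26⊕b27⊕b28⊕b29⊕b30⊕b31 = 0⊕0⊕0⊕0⊕1⊕1⊕1⊕1⊕0⊕1⊕0⊕0⊕1⊕1⊕1⊕1 = 1
Syndrome (s16...s1) = 10010 → position 18.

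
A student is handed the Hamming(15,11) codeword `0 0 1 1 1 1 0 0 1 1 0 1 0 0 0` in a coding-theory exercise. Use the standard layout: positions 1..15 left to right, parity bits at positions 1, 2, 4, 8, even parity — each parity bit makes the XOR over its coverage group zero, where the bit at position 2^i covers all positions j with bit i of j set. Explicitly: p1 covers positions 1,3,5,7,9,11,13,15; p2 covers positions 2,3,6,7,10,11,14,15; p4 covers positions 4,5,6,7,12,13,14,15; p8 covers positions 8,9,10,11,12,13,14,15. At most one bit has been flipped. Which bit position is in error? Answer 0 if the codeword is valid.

11

s1: b1⊕b3⊕b5⊕b7⊕b9⊕b11⊕b13⊕b15 = 0⊕1⊕1⊕0⊕1⊕0⊕0⊕0 = 1
s2: b2⊕b3⊕b6⊕b7⊕b10⊕b11⊕b14⊕b15 = 0⊕1⊕1⊕0⊕1⊕0⊕0⊕0 = 1
s4: b4⊕b5⊕b6⊕b7⊕b12⊕b13⊕b14⊕b15 = 1⊕1⊕1⊕0⊕1⊕0⊕0⊕0 = 0
s8: b8⊕b9⊕b10⊕b11⊕b12⊕b13⊕b14⊕b15 = 0⊕1⊕1⊕0⊕1⊕0⊕0⊕0 = 1
Syndrome (s8...s1) = 1011 → position 11.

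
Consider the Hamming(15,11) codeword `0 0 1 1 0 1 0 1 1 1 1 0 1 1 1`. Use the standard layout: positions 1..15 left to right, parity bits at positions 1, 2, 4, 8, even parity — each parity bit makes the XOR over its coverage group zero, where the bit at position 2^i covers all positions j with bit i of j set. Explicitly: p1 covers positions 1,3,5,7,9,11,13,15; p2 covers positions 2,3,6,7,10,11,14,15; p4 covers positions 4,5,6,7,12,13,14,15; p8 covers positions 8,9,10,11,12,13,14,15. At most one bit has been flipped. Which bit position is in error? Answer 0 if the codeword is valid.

13

s1: b1⊕b3⊕b5⊕b7⊕b9⊕b11⊕b13⊕b15 = 0⊕1⊕0⊕0⊕1⊕1⊕1⊕1 = 1
s2: b2⊕b3⊕b6⊕b7⊕b10⊕b11⊕b14⊕b15 = 0⊕1⊕1⊕0⊕1⊕1⊕1⊕1 = 0
s4: b4⊕b5⊕b6⊕b7⊕b12⊕b13⊕b14⊕b15 = 1⊕0⊕1⊕0⊕0⊕1⊕1⊕1 = 1
s8: b8⊕b9⊕b10⊕b11⊕b12⊕b13⊕b14⊕b15 = 1⊕1⊕1⊕1⊕0⊕1⊕1⊕1 = 1
Syndrome (s8...s1) = 1101 → position 13.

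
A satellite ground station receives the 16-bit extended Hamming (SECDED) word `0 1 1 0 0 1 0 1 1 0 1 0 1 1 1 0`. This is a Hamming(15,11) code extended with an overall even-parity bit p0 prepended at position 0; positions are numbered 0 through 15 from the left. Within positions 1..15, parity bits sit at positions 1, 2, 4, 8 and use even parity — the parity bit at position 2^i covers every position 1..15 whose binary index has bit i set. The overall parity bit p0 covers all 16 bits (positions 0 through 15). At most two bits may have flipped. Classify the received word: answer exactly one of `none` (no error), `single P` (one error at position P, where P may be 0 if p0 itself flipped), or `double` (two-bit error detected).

s1: b1⊕b3⊕b5⊕b7⊕b9⊕b11⊕b13⊕b15 = 1⊕0⊕1⊕1⊕0⊕0⊕1⊕0 = 0
s2: b2⊕b3⊕b6⊕b7⊕b10⊕b11⊕b14⊕b15 = 1⊕0⊕0⊕1⊕1⊕0⊕1⊕0 = 0
s4: b4⊕b5⊕b6⊕b7⊕b12⊕b13⊕b14⊕b15 = 0⊕1⊕0⊕1⊕1⊕1⊕1⊕0 = 1
s8: b8⊕b9⊕b10⊕b11⊕b12⊕b13⊕b14⊕b15 = 1⊕0⊕1⊕0⊕1⊕1⊕1⊕0 = 1
Syndrome (s8...s1) = 1100 → position 12.
Overall parity (XOR of all 16 bits, including p0): 0⊕1⊕1⊕0⊕0⊕1⊕0⊕1⊕1⊕0⊕1⊕0⊕1⊕1⊕1⊕0 = 1
Overall=1, syndrome position=12 → single-bit error at position 12.

single 12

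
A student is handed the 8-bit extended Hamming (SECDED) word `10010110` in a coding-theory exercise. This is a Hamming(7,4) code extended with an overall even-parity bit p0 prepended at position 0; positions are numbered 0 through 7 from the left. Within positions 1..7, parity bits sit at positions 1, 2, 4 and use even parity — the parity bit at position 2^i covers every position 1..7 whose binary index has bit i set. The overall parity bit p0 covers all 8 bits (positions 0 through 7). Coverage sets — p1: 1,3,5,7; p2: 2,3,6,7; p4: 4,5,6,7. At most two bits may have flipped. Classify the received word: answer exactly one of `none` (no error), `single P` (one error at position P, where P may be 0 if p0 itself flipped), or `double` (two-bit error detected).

s1: b1⊕b3⊕b5⊕b7 = 0⊕1⊕1⊕0 = 0
s2: b2⊕b3⊕b6⊕b7 = 0⊕1⊕1⊕0 = 0
s4: b4⊕b5⊕b6⊕b7 = 0⊕1⊕1⊕0 = 0
Syndrome (s4...s1) = 000 → position 0 (no error).
Overall parity (XOR of all 8 bits, including p0): 1⊕0⊕0⊕1⊕0⊕1⊕1⊕0 = 0
Overall=0, syndrome position=0 → no error.

none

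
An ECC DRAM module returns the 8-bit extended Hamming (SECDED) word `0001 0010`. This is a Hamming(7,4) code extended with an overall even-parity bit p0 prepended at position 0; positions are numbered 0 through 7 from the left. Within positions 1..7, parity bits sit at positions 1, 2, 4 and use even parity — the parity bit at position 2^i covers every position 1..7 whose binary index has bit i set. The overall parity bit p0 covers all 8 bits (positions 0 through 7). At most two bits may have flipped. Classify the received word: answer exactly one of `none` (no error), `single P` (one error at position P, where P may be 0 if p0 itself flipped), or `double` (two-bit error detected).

double

s1: b1⊕b3⊕b5⊕b7 = 0⊕1⊕0⊕0 = 1
s2: b2⊕b3⊕b6⊕b7 = 0⊕1⊕1⊕0 = 0
s4: b4⊕b5⊕b6⊕b7 = 0⊕0⊕1⊕0 = 1
Syndrome (s4...s1) = 101 → position 5.
Overall parity (XOR of all 8 bits, including p0): 0⊕0⊕0⊕1⊕0⊕0⊕1⊕0 = 0
Overall=0, syndrome position=5 → double-bit error detected (uncorrectable).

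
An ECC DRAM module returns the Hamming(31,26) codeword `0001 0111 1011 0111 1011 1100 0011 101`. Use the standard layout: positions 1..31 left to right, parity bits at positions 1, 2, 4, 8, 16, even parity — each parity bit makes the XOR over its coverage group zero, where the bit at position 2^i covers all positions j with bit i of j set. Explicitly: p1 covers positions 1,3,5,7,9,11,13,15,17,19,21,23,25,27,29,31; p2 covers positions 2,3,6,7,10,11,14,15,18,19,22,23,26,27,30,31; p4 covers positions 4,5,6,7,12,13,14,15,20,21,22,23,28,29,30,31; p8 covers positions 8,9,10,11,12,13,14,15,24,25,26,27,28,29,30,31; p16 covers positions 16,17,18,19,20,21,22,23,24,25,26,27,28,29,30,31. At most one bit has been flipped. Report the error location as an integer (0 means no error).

s1: b1⊕b3⊕b5⊕b7⊕b9⊕b11⊕b13⊕b15⊕b17⊕b19⊕b21⊕b23⊕b25⊕b27⊕b29⊕b31 = 0⊕0⊕0⊕1⊕1⊕1⊕0⊕1⊕1⊕1⊕1⊕0⊕0⊕1⊕1⊕1 = 0
s2: b2⊕b3⊕b6⊕b7⊕b10⊕b11⊕b14⊕b15⊕b18⊕b19⊕b22⊕b23⊕b26⊕b27⊕b30⊕b31 = 0⊕0⊕1⊕1⊕0⊕1⊕1⊕1⊕0⊕1⊕1⊕0⊕0⊕1⊕0⊕1 = 1
s4: b4⊕b5⊕b6⊕b7⊕b12⊕b13⊕b14⊕b15⊕b20⊕b21⊕b22⊕b23⊕b28⊕b29⊕b30⊕b31 = 1⊕0⊕1⊕1⊕1⊕0⊕1⊕1⊕1⊕1⊕1⊕0⊕1⊕1⊕0⊕1 = 0
s8: b8⊕b9⊕b10⊕b11⊕b12⊕b13⊕b14⊕b15⊕b24⊕b25⊕b26⊕b27⊕b28⊕b29⊕b30⊕b31 = 1⊕1⊕0⊕1⊕1⊕0⊕1⊕1⊕0⊕0⊕0⊕1⊕1⊕1⊕0⊕1 = 0
s16: b16⊕b17⊕b18⊕b19⊕b20⊕b21⊕b22⊕b23⊕b24⊕b25⊕b26⊕b27⊕b28⊕b29⊕b30⊕b31 = 1⊕1⊕0⊕1⊕1⊕1⊕1⊕0⊕0⊕0⊕0⊕1⊕1⊕1⊕0⊕1 = 0
Syndrome (s16...s1) = 00010 → position 2.

2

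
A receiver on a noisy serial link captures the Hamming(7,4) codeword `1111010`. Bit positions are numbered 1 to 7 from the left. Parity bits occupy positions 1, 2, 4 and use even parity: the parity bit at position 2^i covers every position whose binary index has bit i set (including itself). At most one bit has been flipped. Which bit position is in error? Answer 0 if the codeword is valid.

2

s1: b1⊕b3⊕b5⊕b7 = 1⊕1⊕0⊕0 = 0
s2: b2⊕b3⊕b6⊕b7 = 1⊕1⊕1⊕0 = 1
s4: b4⊕b5⊕b6⊕b7 = 1⊕0⊕1⊕0 = 0
Syndrome (s4...s1) = 010 → position 2.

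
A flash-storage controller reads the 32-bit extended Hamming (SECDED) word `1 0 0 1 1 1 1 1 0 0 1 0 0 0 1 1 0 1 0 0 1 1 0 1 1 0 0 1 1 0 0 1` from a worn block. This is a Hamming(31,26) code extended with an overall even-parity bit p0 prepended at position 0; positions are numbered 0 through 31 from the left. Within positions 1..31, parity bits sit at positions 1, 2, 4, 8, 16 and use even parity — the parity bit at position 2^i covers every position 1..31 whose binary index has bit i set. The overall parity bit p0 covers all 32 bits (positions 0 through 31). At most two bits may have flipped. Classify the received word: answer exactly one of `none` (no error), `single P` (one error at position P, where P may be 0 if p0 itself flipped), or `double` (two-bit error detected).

s1: b1⊕b3⊕b5⊕b7⊕b9⊕b11⊕b13⊕b15⊕b17⊕b19⊕b21⊕b23⊕b25⊕b27⊕b29⊕b31 = 0⊕1⊕1⊕1⊕0⊕0⊕0⊕1⊕1⊕0⊕1⊕1⊕0⊕1⊕0⊕1 = 1
s2: b2⊕b3⊕b6⊕b7⊕b10⊕b11⊕b14⊕b15⊕b18⊕b19⊕b22⊕b23⊕b26⊕b27⊕b30⊕b31 = 0⊕1⊕1⊕1⊕1⊕0⊕1⊕1⊕0⊕0⊕0⊕1⊕0⊕1⊕0⊕1 = 1
s4: b4⊕b5⊕b6⊕b7⊕b12⊕b13⊕b14⊕b15⊕b20⊕b21⊕b22⊕b23⊕b28⊕b29⊕b30⊕b31 = 1⊕1⊕1⊕1⊕0⊕0⊕1⊕1⊕1⊕1⊕0⊕1⊕1⊕0⊕0⊕1 = 1
s8: b8⊕b9⊕b10⊕b11⊕b12⊕b13⊕b14⊕b15⊕b24⊕b25⊕b26⊕b27⊕b28⊕b29⊕b30⊕b31 = 0⊕0⊕1⊕0⊕0⊕0⊕1⊕1⊕1⊕0⊕0⊕1⊕1⊕0⊕0⊕1 = 1
s16: b16⊕b17⊕b18⊕b19⊕b20⊕b21⊕b22⊕b23⊕b24⊕b25⊕b26⊕b27⊕b28⊕b29⊕b30⊕b31 = 0⊕1⊕0⊕0⊕1⊕1⊕0⊕1⊕1⊕0⊕0⊕1⊕1⊕0⊕0⊕1 = 0
Syndrome (s16...s1) = 01111 → position 15.
Overall parity (XOR of all 32 bits, including p0): 1⊕0⊕0⊕1⊕1⊕1⊕1⊕1⊕0⊕0⊕1⊕0⊕0⊕0⊕1⊕1⊕0⊕1⊕0⊕0⊕1⊕1⊕0⊕1⊕1⊕0⊕0⊕1⊕1⊕0⊕0⊕1 = 1
Overall=1, syndrome position=15 → single-bit error at position 15.

single 15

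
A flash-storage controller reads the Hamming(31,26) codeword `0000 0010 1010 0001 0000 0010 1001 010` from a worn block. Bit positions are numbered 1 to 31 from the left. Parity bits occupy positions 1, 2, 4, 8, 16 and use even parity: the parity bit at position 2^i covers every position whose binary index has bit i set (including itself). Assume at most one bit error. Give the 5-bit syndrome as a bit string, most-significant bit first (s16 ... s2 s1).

11001

s1: b1⊕b3⊕b5⊕b7⊕b9⊕b11⊕b13⊕b15⊕b17⊕b19⊕b21⊕b23⊕b25⊕b27⊕b29⊕b31 = 0⊕0⊕0⊕1⊕1⊕1⊕0⊕0⊕0⊕0⊕0⊕1⊕1⊕0⊕0⊕0 = 1
s2: b2⊕b3⊕b6⊕b7⊕b10⊕b11⊕b14⊕b15⊕b18⊕b19⊕b22⊕b23⊕b26⊕b27⊕b30⊕b31 = 0⊕0⊕0⊕1⊕0⊕1⊕0⊕0⊕0⊕0⊕0⊕1⊕0⊕0⊕1⊕0 = 0
s4: b4⊕b5⊕b6⊕b7⊕b12⊕b13⊕b14⊕b15⊕b20⊕b21⊕b22⊕b23⊕b28⊕b29⊕b30⊕b31 = 0⊕0⊕0⊕1⊕0⊕0⊕0⊕0⊕0⊕0⊕0⊕1⊕1⊕0⊕1⊕0 = 0
s8: b8⊕b9⊕b10⊕b11⊕b12⊕b13⊕b14⊕b15⊕b24⊕b25⊕b26⊕b27⊕b28⊕b29⊕b30⊕b31 = 0⊕1⊕0⊕1⊕0⊕0⊕0⊕0⊕0⊕1⊕0⊕0⊕1⊕0⊕1⊕0 = 1
s16: b16⊕b17⊕b18⊕b19⊕b20⊕b21⊕b22⊕b23⊕b24⊕b25⊕b26⊕b27⊕b28⊕b29⊕b30⊕b31 = 1⊕0⊕0⊕0⊕0⊕0⊕0⊕1⊕0⊕1⊕0⊕0⊕1⊕0⊕1⊕0 = 1
Syndrome (s16...s1) = 11001 → position 25.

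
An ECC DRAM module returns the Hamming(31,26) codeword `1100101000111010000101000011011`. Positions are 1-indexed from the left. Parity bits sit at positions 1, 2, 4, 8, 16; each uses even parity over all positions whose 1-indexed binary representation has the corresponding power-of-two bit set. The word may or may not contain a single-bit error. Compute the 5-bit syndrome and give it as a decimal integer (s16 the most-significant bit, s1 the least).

0

s1: b1⊕b3⊕b5⊕b7⊕b9⊕b11⊕b13⊕b15⊕b17⊕b19⊕b21⊕b23⊕b25⊕b27⊕b29⊕b31 = 1⊕0⊕1⊕1⊕0⊕1⊕1⊕1⊕0⊕0⊕0⊕0⊕0⊕1⊕0⊕1 = 0
s2: b2⊕b3⊕b6⊕b7⊕b10⊕b11⊕b14⊕b15⊕b18⊕b19⊕b22⊕b23⊕b26⊕b27⊕b30⊕b31 = 1⊕0⊕0⊕1⊕0⊕1⊕0⊕1⊕0⊕0⊕1⊕0⊕0⊕1⊕1⊕1 = 0
s4: b4⊕b5⊕b6⊕b7⊕b12⊕b13⊕b14⊕b15⊕b20⊕b21⊕b22⊕b23⊕b28⊕b29⊕b30⊕b31 = 0⊕1⊕0⊕1⊕1⊕1⊕0⊕1⊕1⊕0⊕1⊕0⊕1⊕0⊕1⊕1 = 0
s8: b8⊕b9⊕b10⊕b11⊕b12⊕b13⊕b14⊕b15⊕b24⊕b25⊕b26⊕b27⊕b28⊕b29⊕b30⊕b31 = 0⊕0⊕0⊕1⊕1⊕1⊕0⊕1⊕0⊕0⊕0⊕1⊕1⊕0⊕1⊕1 = 0
s16: b16⊕b17⊕b18⊕b19⊕b20⊕b21⊕b22⊕b23⊕b24⊕b25⊕b26⊕b27⊕b28⊕b29⊕b30⊕b31 = 0⊕0⊕0⊕0⊕1⊕0⊕1⊕0⊕0⊕0⊕0⊕1⊕1⊕0⊕1⊕1 = 0
Syndrome (s16...s1) = 00000 → position 0 (no error).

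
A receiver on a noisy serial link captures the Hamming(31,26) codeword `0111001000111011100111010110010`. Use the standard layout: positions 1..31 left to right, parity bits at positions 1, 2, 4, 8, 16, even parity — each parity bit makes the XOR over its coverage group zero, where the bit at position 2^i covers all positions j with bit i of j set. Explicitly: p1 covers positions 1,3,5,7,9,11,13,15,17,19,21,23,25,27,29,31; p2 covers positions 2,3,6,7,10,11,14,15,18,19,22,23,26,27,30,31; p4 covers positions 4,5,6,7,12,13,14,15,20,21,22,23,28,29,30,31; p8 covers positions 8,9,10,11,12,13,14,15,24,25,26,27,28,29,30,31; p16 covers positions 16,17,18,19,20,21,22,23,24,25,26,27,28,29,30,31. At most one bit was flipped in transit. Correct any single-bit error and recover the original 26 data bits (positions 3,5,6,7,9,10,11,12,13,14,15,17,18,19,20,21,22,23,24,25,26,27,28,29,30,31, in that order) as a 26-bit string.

10010011101100110010110010

s1: b1⊕b3⊕b5⊕b7⊕b9⊕b11⊕b13⊕b15⊕b17⊕b19⊕b21⊕b23⊕b25⊕b27⊕b29⊕b31 = 0⊕1⊕0⊕1⊕0⊕1⊕1⊕1⊕1⊕0⊕1⊕0⊕0⊕1⊕0⊕0 = 0
s2: b2⊕b3⊕b6⊕b7⊕b10⊕b11⊕b14⊕b15⊕b18⊕b19⊕b22⊕b23⊕b26⊕b27⊕b30⊕b31 = 1⊕1⊕0⊕1⊕0⊕1⊕0⊕1⊕0⊕0⊕1⊕0⊕1⊕1⊕1⊕0 = 1
s4: b4⊕b5⊕b6⊕b7⊕b12⊕b13⊕b14⊕b15⊕b20⊕b21⊕b22⊕b23⊕b28⊕b29⊕b30⊕b31 = 1⊕0⊕0⊕1⊕1⊕1⊕0⊕1⊕1⊕1⊕1⊕0⊕0⊕0⊕1⊕0 = 1
s8: b8⊕b9⊕b10⊕b11⊕b12⊕b13⊕b14⊕b15⊕b24⊕b25⊕b26⊕b27⊕b28⊕b29⊕b30⊕b31 = 0⊕0⊕0⊕1⊕1⊕1⊕0⊕1⊕1⊕0⊕1⊕1⊕0⊕0⊕1⊕0 = 0
s16: b16⊕b17⊕b18⊕b19⊕b20⊕b21⊕b22⊕b23⊕b24⊕b25⊕b26⊕b27⊕b28⊕b29⊕b30⊕b31 = 1⊕1⊕0⊕0⊕1⊕1⊕1⊕0⊕1⊕0⊕1⊕1⊕0⊕0⊕1⊕0 = 1
Syndrome (s16...s1) = 10110 → position 22.
Flip bit 22: corrected codeword = 0111001000111011100110010110010
Data bits at positions 3,5,6,7,9,10,11,12,13,14,15,17,18,19,20,21,22,23,24,25,26,27,28,29,30,31: 10010011101100110010110010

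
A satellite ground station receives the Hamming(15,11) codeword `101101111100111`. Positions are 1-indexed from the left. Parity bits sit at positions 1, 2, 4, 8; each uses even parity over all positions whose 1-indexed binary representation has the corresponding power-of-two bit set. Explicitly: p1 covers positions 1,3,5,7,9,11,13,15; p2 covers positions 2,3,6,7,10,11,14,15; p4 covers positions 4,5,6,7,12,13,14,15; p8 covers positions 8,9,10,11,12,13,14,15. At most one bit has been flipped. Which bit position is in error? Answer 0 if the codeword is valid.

s1: b1⊕b3⊕b5⊕b7⊕b9⊕b11⊕b13⊕b15 = 1⊕1⊕0⊕1⊕1⊕0⊕1⊕1 = 0
s2: b2⊕b3⊕b6⊕b7⊕b10⊕b11⊕b14⊕b15 = 0⊕1⊕1⊕1⊕1⊕0⊕1⊕1 = 0
s4: b4⊕b5⊕b6⊕b7⊕b12⊕b13⊕b14⊕b15 = 1⊕0⊕1⊕1⊕0⊕1⊕1⊕1 = 0
s8: b8⊕b9⊕b10⊕b11⊕b12⊕b13⊕b14⊕b15 = 1⊕1⊕1⊕0⊕0⊕1⊕1⊕1 = 0
Syndrome (s8...s1) = 0000 → position 0 (no error).

0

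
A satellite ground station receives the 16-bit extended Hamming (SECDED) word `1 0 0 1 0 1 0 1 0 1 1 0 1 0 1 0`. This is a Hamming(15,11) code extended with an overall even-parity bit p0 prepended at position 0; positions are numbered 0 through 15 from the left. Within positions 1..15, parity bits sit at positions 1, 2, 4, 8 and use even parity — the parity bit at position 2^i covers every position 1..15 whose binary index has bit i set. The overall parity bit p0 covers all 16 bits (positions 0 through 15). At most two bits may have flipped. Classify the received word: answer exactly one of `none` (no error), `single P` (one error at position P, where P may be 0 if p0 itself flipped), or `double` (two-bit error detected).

none

s1: b1⊕b3⊕b5⊕b7⊕b9⊕b11⊕b13⊕b15 = 0⊕1⊕1⊕1⊕1⊕0⊕0⊕0 = 0
s2: b2⊕b3⊕b6⊕b7⊕b10⊕b11⊕b14⊕b15 = 0⊕1⊕0⊕1⊕1⊕0⊕1⊕0 = 0
s4: b4⊕b5⊕b6⊕b7⊕b12⊕b13⊕b14⊕b15 = 0⊕1⊕0⊕1⊕1⊕0⊕1⊕0 = 0
s8: b8⊕b9⊕b10⊕b11⊕b12⊕b13⊕b14⊕b15 = 0⊕1⊕1⊕0⊕1⊕0⊕1⊕0 = 0
Syndrome (s8...s1) = 0000 → position 0 (no error).
Overall parity (XOR of all 16 bits, including p0): 1⊕0⊕0⊕1⊕0⊕1⊕0⊕1⊕0⊕1⊕1⊕0⊕1⊕0⊕1⊕0 = 0
Overall=0, syndrome position=0 → no error.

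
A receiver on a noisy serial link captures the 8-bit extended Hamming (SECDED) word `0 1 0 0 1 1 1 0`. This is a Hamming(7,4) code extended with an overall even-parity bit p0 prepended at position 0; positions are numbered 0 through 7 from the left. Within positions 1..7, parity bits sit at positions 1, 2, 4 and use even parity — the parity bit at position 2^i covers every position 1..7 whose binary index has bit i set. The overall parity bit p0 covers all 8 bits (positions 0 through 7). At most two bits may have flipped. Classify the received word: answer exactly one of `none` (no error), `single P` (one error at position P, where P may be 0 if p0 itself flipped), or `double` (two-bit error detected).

s1: b1⊕b3⊕b5⊕b7 = 1⊕0⊕1⊕0 = 0
s2: b2⊕b3⊕b6⊕b7 = 0⊕0⊕1⊕0 = 1
s4: b4⊕b5⊕b6⊕b7 = 1⊕1⊕1⊕0 = 1
Syndrome (s4...s1) = 110 → position 6.
Overall parity (XOR of all 8 bits, including p0): 0⊕1⊕0⊕0⊕1⊕1⊕1⊕0 = 0
Overall=0, syndrome position=6 → double-bit error detected (uncorrectable).

double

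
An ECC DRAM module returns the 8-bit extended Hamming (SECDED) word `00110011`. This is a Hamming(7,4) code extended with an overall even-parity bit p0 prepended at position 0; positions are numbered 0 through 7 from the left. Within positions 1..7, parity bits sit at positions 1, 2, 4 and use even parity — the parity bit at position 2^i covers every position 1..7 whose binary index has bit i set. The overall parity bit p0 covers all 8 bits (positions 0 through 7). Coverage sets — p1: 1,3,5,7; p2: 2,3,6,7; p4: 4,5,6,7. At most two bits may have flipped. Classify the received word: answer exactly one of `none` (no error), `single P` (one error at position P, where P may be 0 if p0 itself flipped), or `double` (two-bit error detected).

none

s1: b1⊕b3⊕b5⊕b7 = 0⊕1⊕0⊕1 = 0
s2: b2⊕b3⊕b6⊕b7 = 1⊕1⊕1⊕1 = 0
s4: b4⊕b5⊕b6⊕b7 = 0⊕0⊕1⊕1 = 0
Syndrome (s4...s1) = 000 → position 0 (no error).
Overall parity (XOR of all 8 bits, including p0): 0⊕0⊕1⊕1⊕0⊕0⊕1⊕1 = 0
Overall=0, syndrome position=0 → no error.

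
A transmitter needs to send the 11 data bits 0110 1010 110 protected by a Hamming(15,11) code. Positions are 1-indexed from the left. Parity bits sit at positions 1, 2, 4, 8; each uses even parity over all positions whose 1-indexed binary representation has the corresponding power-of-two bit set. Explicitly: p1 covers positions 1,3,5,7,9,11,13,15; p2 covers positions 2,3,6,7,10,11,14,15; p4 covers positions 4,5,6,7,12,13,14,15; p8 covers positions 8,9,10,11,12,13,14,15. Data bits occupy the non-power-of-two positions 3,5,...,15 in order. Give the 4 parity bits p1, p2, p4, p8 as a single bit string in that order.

Place data bits at non-power-of-two positions: b3=0, b5=1, b6=1, b7=0, b9=1, b10=0, b11=1, b12=0, b13=1, b14=1, b15=0.
p1 = XOR of data positions {3,5,7,9,11,13,15} = 0⊕1⊕0⊕1⊕1⊕1⊕0 = 0
p2 = XOR of data positions {3,6,7,10,11,14,15} = 0⊕1⊕0⊕0⊕1⊕1⊕0 = 1
p4 = XOR of data positions {5,6,7,12,13,14,15} = 1⊕1⊕0⊕0⊕1⊕1⊕0 = 0
p8 = XOR of data positions {9,10,11,12,13,14,15} = 1⊕0⊕1⊕0⊕1⊕1⊕0 = 0
Parity bits p1,p2,p4,p8 = 0100

0100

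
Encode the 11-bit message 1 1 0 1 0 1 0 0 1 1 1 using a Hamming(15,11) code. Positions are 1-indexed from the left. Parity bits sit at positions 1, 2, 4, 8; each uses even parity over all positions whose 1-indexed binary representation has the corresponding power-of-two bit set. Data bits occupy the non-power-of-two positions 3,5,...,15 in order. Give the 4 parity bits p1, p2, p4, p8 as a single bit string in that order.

1110

Place data bits at non-power-of-two positions: b3=1, b5=1, b6=0, b7=1, b9=0, b10=1, b11=0, b12=0, b13=1, b14=1, b15=1.
p1 = XOR of data positions {3,5,7,9,11,13,15} = 1⊕1⊕1⊕0⊕0⊕1⊕1 = 1
p2 = XOR of data positions {3,6,7,10,11,14,15} = 1⊕0⊕1⊕1⊕0⊕1⊕1 = 1
p4 = XOR of data positions {5,6,7,12,13,14,15} = 1⊕0⊕1⊕0⊕1⊕1⊕1 = 1
p8 = XOR of data positions {9,10,11,12,13,14,15} = 0⊕1⊕0⊕0⊕1⊕1⊕1 = 0
Parity bits p1,p2,p4,p8 = 1110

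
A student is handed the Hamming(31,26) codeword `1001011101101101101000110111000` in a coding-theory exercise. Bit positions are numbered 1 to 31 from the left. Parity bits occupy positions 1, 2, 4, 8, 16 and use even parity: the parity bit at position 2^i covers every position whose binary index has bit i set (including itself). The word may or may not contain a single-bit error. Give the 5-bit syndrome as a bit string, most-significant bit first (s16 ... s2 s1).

s1: b1⊕b3⊕b5⊕b7⊕b9⊕b11⊕b13⊕b15⊕b17⊕b19⊕b21⊕b23⊕b25⊕b27⊕b29⊕b31 = 1⊕0⊕0⊕1⊕0⊕1⊕1⊕0⊕1⊕1⊕0⊕1⊕0⊕1⊕0⊕0 = 0
s2: b2⊕b3⊕b6⊕b7⊕b10⊕b11⊕b14⊕b15⊕b18⊕b19⊕b22⊕b23⊕b26⊕b27⊕b30⊕b31 = 0⊕0⊕1⊕1⊕1⊕1⊕1⊕0⊕0⊕1⊕0⊕1⊕1⊕1⊕0⊕0 = 1
s4: b4⊕b5⊕b6⊕b7⊕b12⊕b13⊕b14⊕b15⊕b20⊕b21⊕b22⊕b23⊕b28⊕b29⊕b30⊕b31 = 1⊕0⊕1⊕1⊕0⊕1⊕1⊕0⊕0⊕0⊕0⊕1⊕1⊕0⊕0⊕0 = 1
s8: b8⊕b9⊕b10⊕b11⊕b12⊕b13⊕b14⊕b15⊕b24⊕b25⊕b26⊕b27⊕b28⊕b29⊕b30⊕b31 = 1⊕0⊕1⊕1⊕0⊕1⊕1⊕0⊕1⊕0⊕1⊕1⊕1⊕0⊕0⊕0 = 1
s16: b16⊕b17⊕b18⊕b19⊕b20⊕b21⊕b22⊕b23⊕b24⊕b25⊕b26⊕b27⊕b28⊕b29⊕b30⊕b31 = 1⊕1⊕0⊕1⊕0⊕0⊕0⊕1⊕1⊕0⊕1⊕1⊕1⊕0⊕0⊕0 = 0
Syndrome (s16...s1) = 01110 → position 14.

01110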